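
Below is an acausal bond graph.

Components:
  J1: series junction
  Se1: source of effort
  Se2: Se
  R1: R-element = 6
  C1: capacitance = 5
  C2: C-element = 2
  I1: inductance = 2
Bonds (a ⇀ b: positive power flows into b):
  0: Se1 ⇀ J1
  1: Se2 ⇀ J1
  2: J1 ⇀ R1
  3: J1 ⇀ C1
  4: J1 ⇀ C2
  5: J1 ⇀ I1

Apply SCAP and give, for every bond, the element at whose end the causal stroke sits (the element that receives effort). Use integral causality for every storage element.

b0 →J1  (Se1: effort source, stroke at far end)
b1 →J1  (Se2 fixes effort; stroke away)
b3 →J1  (C1 integral (e out))
b4 →J1  (C2 outputs effort q/C2)
b5 →I1  (I1 integral (f out))
b2 →J1  (J1: bond 5 brought flow, rest push out)

b0 |J1
b1 |J1
b2 |J1
b3 |J1
b4 |J1
b5 |I1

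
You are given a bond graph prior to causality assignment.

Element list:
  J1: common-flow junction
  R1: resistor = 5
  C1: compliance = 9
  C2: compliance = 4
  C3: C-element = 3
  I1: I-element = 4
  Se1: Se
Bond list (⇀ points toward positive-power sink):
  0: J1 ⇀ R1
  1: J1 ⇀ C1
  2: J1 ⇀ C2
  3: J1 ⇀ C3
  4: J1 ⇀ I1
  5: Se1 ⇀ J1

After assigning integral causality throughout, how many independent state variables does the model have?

4  (C1, C2, C3, I1 all integral)

bond 5 stroke→J1  (Se1 fixes effort; stroke away)
bond 1 stroke→J1  (C1: C, integral causality)
bond 2 stroke→J1  (C2 outputs effort q/C2)
bond 3 stroke→J1  (C3 integral (e out))
bond 4 stroke→I1  (prefer integral on I1)
bond 0 stroke→J1  (1-jn J1 has f-setter on 4)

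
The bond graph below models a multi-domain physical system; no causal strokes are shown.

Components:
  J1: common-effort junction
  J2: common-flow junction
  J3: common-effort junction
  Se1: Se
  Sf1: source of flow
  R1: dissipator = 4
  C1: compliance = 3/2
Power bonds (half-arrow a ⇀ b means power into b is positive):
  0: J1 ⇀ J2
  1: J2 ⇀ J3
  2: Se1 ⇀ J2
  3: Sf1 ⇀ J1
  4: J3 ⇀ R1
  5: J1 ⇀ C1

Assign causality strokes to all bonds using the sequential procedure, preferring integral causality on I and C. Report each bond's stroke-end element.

β2 →J2  (Se1 (Se) sets effort on bond)
β3 →Sf1  (Sf1 (Sf) sets flow on bond)
β5 →J1  (C1 outputs effort q/C1)
β0 →J2  (J1: bond 5 brought effort, rest push out)
β1 →J3  (only one flow-in slot at J2)
β4 →R1  (common-e at J3 fixed by 1)

β0 stroke→J2
β1 stroke→J3
β2 stroke→J2
β3 stroke→Sf1
β4 stroke→R1
β5 stroke→J1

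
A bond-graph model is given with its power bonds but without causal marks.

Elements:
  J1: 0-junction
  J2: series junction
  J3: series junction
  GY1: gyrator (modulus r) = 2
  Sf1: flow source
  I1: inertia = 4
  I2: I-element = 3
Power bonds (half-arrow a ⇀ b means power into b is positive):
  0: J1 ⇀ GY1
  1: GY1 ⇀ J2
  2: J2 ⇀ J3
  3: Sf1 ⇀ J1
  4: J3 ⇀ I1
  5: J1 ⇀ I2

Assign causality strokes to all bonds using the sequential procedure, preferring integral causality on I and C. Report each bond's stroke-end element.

#0 →J1
#1 →J2
#2 →J3
#3 →Sf1
#4 →I1
#5 →I2

#3 |Sf1  (Sf1 (Sf) sets flow on bond)
#4 |I1  (I1: I, integral causality)
#2 |J3  (J3 flow already set via bond 4)
#1 |J2  (J2 flow already set via bond 2)
#0 |J1  (GY1 both-in/both-out from 1)
#5 |I2  (J1 effort already set via bond 0)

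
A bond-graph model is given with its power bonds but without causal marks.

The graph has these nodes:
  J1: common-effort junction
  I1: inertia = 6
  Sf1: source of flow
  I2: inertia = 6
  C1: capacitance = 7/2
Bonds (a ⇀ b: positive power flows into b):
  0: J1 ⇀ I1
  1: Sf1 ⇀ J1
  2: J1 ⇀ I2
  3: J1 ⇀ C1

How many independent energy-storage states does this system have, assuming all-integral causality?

3  (C1, I1, I2 all integral)

β1 stroke at Sf1  (source Sf1 imposes f)
β0 stroke at I1  (I1 integral (f out))
β2 stroke at I2  (I2 outputs flow p/I2)
β3 stroke at J1  (only one effort-in slot at J1)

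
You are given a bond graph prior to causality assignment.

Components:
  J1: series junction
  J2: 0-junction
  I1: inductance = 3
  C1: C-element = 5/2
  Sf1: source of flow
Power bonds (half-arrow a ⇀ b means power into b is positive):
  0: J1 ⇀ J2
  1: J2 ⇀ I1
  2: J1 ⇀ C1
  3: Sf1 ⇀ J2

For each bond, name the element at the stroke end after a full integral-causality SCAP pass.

b3 |Sf1  (Sf1: flow source, stroke at near end)
b1 |I1  (I1 outputs flow p/I1)
b0 |J2  (closing 0-jn rule on J2)
b2 |J1  (common-f at J1 fixed by 0)

bond 0 stroke→J2
bond 1 stroke→I1
bond 2 stroke→J1
bond 3 stroke→Sf1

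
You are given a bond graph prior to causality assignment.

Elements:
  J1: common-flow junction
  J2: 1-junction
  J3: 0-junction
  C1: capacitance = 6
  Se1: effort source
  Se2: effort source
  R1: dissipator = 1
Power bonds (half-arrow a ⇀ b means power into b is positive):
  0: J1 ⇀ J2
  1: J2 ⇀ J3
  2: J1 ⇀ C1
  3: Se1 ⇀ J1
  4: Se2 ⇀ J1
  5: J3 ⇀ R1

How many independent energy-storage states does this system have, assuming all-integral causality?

1  (C1 all integral)

β3 stroke→J1  (Se1: effort source, stroke at far end)
β4 stroke→J1  (Se2 (Se) sets effort on bond)
β2 stroke→J1  (prefer integral on C1)
β0 stroke→J2  (closing 1-jn rule on J1)
β1 stroke→J3  (J2 needs exactly one f-in)
β5 stroke→R1  (0-jn J3 has e-setter on 1)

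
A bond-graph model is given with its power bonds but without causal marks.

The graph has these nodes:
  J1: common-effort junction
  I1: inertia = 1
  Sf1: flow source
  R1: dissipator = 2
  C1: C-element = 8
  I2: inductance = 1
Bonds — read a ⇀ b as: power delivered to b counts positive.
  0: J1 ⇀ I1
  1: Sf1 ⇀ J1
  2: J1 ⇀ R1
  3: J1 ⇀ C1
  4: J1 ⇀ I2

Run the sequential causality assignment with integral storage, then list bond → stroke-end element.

β0 →I1
β1 →Sf1
β2 →R1
β3 →J1
β4 →I2

β1 |Sf1  (source Sf1 imposes f)
β0 |I1  (I1: I, integral causality)
β3 |J1  (C1 integral (e out))
β2 |R1  (J1 effort already set via bond 3)
β4 |I2  (J1 effort already set via bond 3)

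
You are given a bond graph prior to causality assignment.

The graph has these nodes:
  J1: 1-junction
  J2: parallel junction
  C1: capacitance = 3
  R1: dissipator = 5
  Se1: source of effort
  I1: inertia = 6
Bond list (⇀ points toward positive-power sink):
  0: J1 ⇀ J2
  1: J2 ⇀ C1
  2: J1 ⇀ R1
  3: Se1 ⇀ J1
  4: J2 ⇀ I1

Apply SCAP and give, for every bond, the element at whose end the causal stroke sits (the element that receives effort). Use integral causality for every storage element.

b0 →J1
b1 →J2
b2 →R1
b3 →J1
b4 →I1

b3 stroke at J1  (Se1: effort source, stroke at far end)
b1 stroke at J2  (prefer integral on C1)
b0 stroke at J1  (0-jn J2 has e-setter on 1)
b4 stroke at I1  (0-jn J2 has e-setter on 1)
b2 stroke at R1  (J1: last free bond brings flow in)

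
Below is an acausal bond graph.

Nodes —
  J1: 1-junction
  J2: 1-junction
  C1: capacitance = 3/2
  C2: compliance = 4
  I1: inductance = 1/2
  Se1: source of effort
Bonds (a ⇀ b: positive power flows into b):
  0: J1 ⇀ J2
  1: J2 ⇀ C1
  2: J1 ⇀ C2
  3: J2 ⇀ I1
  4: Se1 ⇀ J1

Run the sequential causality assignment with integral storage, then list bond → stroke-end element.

bond 0 stroke at J2
bond 1 stroke at J2
bond 2 stroke at J1
bond 3 stroke at I1
bond 4 stroke at J1

#4 |J1  (source Se1 imposes e)
#1 |J2  (C1 integral (e out))
#2 |J1  (C2: C, integral causality)
#0 |J2  (only one flow-in slot at J1)
#3 |I1  (J2: last free bond brings flow in)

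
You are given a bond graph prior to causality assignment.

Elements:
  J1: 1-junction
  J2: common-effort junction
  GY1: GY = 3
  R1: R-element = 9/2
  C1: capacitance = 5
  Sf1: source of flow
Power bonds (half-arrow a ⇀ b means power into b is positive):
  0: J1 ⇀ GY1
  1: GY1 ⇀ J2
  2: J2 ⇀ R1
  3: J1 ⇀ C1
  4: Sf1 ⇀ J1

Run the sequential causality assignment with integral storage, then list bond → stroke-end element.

#4 |Sf1  (Sf1 fixes flow; stroke at Sf1)
#0 |J1  (1-jn J1 has f-setter on 4)
#3 |J1  (common-f at J1 fixed by 4)
#1 |J2  (GY1: gyrator matches bond 0)
#2 |R1  (0-jn J2 has e-setter on 1)

β0 stroke→J1
β1 stroke→J2
β2 stroke→R1
β3 stroke→J1
β4 stroke→Sf1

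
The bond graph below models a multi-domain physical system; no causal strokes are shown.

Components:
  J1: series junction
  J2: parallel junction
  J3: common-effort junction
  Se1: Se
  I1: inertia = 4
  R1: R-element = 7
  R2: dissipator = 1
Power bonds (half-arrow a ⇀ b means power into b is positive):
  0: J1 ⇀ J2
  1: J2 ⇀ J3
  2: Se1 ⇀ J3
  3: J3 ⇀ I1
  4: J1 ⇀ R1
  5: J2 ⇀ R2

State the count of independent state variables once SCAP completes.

1  (I1 all integral)

β2 stroke at J3  (Se1 fixes effort; stroke away)
β1 stroke at J2  (0-jn J3 has e-setter on 2)
β3 stroke at I1  (J3 effort already set via bond 2)
β0 stroke at J1  (J2: bond 1 brought effort, rest push out)
β5 stroke at R2  (J2 effort already set via bond 1)
β4 stroke at R1  (J1 needs exactly one f-in)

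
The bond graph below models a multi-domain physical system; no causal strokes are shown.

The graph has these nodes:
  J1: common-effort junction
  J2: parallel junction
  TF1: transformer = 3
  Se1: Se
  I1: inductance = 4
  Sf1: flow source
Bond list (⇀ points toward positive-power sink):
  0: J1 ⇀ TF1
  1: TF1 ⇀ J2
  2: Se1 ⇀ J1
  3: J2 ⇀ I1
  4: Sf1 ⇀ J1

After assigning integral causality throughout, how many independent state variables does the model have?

1  (I1 all integral)

β2 stroke at J1  (Se1: effort source, stroke at far end)
β4 stroke at Sf1  (Sf1 fixes flow; stroke at Sf1)
β0 stroke at TF1  (0-jn J1 has e-setter on 2)
β1 stroke at J2  (TF1: transformer flips bond 0)
β3 stroke at I1  (0-jn J2 has e-setter on 1)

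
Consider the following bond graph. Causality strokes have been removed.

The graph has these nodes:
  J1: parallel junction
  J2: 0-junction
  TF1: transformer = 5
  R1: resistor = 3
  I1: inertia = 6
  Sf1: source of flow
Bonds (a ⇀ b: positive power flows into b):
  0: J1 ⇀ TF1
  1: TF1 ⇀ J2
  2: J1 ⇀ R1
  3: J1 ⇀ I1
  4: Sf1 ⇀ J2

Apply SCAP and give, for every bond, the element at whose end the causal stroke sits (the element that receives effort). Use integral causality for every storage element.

b0 stroke at TF1
b1 stroke at J2
b2 stroke at J1
b3 stroke at I1
b4 stroke at Sf1

#4 →Sf1  (Sf1 fixes flow; stroke at Sf1)
#1 →J2  (closing 0-jn rule on J2)
#0 →TF1  (TF1: transformer flips bond 1)
#3 →I1  (I1 outputs flow p/I1)
#2 →J1  (J1 needs exactly one e-in)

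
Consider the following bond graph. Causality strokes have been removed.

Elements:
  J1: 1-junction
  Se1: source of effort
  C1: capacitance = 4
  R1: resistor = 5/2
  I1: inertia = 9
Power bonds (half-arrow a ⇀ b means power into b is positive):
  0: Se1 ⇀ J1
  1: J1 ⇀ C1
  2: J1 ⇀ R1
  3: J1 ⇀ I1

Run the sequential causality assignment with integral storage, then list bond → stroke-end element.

#0 |J1
#1 |J1
#2 |J1
#3 |I1

β0 stroke→J1  (Se1 (Se) sets effort on bond)
β1 stroke→J1  (C1: C, integral causality)
β3 stroke→I1  (prefer integral on I1)
β2 stroke→J1  (J1: bond 3 brought flow, rest push out)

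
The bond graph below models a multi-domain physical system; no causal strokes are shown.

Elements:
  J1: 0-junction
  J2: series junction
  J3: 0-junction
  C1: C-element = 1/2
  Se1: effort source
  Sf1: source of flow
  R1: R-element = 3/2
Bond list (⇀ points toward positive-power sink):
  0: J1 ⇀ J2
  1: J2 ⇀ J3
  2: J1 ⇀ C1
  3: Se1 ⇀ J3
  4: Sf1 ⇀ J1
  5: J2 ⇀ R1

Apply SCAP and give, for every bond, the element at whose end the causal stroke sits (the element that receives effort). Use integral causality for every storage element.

b3 stroke at J3  (Se1 fixes effort; stroke away)
b4 stroke at Sf1  (Sf1: flow source, stroke at near end)
b1 stroke at J2  (J3 effort already set via bond 3)
b2 stroke at J1  (C1 integral (e out))
b0 stroke at J2  (J1 effort already set via bond 2)
b5 stroke at R1  (J2 needs exactly one f-in)

β0 |J2
β1 |J2
β2 |J1
β3 |J3
β4 |Sf1
β5 |R1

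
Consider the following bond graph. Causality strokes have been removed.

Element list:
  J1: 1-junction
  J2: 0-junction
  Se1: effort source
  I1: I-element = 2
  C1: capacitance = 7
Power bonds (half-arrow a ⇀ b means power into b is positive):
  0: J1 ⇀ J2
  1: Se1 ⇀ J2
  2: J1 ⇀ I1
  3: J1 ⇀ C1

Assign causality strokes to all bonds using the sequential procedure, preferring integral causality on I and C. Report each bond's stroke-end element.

#0 stroke at J1
#1 stroke at J2
#2 stroke at I1
#3 stroke at J1

bond 1 →J2  (Se1 fixes effort; stroke away)
bond 0 →J1  (common-e at J2 fixed by 1)
bond 2 →I1  (I1 outputs flow p/I1)
bond 3 →J1  (common-f at J1 fixed by 2)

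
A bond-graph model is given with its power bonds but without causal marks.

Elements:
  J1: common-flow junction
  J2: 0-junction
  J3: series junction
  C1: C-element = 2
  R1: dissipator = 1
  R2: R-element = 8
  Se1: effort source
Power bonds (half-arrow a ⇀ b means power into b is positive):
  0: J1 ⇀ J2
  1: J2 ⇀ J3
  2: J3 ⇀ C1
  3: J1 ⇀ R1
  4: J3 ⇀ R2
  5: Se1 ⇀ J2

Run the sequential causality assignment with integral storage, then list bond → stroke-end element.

b5 stroke→J2  (Se1 fixes effort; stroke away)
b0 stroke→J1  (J2: bond 5 brought effort, rest push out)
b1 stroke→J3  (common-e at J2 fixed by 5)
b3 stroke→R1  (J1 needs exactly one f-in)
b2 stroke→J3  (C1 integral (e out))
b4 stroke→R2  (J3: last free bond brings flow in)

bond 0 stroke at J1
bond 1 stroke at J3
bond 2 stroke at J3
bond 3 stroke at R1
bond 4 stroke at R2
bond 5 stroke at J2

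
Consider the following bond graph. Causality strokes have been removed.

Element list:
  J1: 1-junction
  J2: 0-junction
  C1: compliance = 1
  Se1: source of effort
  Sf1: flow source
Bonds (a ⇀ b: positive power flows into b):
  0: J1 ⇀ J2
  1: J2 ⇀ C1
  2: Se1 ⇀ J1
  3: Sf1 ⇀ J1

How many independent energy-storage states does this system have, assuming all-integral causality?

β2 stroke at J1  (Se1: effort source, stroke at far end)
β3 stroke at Sf1  (source Sf1 imposes f)
β0 stroke at J1  (1-jn J1 has f-setter on 3)
β1 stroke at J2  (J2: last free bond brings effort in)

1  (C1 all integral)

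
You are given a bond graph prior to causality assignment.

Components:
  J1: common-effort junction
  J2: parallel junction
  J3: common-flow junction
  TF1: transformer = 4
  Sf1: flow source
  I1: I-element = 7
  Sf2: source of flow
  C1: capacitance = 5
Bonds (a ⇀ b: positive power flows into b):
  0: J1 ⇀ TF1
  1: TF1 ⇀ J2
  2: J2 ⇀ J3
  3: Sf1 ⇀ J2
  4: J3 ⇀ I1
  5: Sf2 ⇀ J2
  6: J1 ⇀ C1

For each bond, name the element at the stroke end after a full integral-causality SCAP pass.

β0 stroke at TF1
β1 stroke at J2
β2 stroke at J3
β3 stroke at Sf1
β4 stroke at I1
β5 stroke at Sf2
β6 stroke at J1

#3 →Sf1  (Sf1: flow source, stroke at near end)
#5 →Sf2  (Sf2: flow source, stroke at near end)
#4 →I1  (I1: I, integral causality)
#2 →J3  (common-f at J3 fixed by 4)
#1 →J2  (only one effort-in slot at J2)
#0 →TF1  (TF1 one-in-one-out from 1)
#6 →J1  (closing 0-jn rule on J1)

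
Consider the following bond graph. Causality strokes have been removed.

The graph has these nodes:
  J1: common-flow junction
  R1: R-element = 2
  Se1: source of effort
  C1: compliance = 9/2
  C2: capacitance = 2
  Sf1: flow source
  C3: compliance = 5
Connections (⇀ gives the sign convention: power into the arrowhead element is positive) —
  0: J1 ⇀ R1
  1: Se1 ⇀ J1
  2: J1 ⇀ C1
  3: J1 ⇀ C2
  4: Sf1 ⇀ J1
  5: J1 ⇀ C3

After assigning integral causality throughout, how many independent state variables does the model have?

#1 |J1  (Se1 fixes effort; stroke away)
#4 |Sf1  (source Sf1 imposes f)
#0 |J1  (common-f at J1 fixed by 4)
#2 |J1  (common-f at J1 fixed by 4)
#3 |J1  (J1: bond 4 brought flow, rest push out)
#5 |J1  (common-f at J1 fixed by 4)

3  (C1, C2, C3 all integral)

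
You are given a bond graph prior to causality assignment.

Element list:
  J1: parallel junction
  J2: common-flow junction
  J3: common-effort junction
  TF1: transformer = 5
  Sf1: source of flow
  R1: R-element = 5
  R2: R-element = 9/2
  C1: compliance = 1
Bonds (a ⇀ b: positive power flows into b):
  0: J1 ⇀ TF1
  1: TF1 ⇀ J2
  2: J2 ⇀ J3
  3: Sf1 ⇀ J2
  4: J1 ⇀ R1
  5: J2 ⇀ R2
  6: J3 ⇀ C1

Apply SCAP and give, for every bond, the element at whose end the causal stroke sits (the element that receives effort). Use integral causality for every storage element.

bond 3 →Sf1  (source Sf1 imposes f)
bond 1 →J2  (common-f at J2 fixed by 3)
bond 2 →J2  (J2 flow already set via bond 3)
bond 5 →J2  (1-jn J2 has f-setter on 3)
bond 6 →J3  (only one effort-in slot at J3)
bond 0 →TF1  (TF1 one-in-one-out from 1)
bond 4 →J1  (J1 needs exactly one e-in)

bond 0 →TF1
bond 1 →J2
bond 2 →J2
bond 3 →Sf1
bond 4 →J1
bond 5 →J2
bond 6 →J3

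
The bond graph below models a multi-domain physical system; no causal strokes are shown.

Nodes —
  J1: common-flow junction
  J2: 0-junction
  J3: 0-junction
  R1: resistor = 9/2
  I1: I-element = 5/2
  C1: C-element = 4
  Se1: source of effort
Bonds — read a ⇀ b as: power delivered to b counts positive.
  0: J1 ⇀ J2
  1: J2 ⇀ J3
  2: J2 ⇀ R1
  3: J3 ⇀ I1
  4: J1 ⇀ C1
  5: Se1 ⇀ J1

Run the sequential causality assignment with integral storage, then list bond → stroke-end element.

#0 stroke→J2
#1 stroke→J3
#2 stroke→R1
#3 stroke→I1
#4 stroke→J1
#5 stroke→J1

b5 stroke at J1  (source Se1 imposes e)
b3 stroke at I1  (I1: I, integral causality)
b1 stroke at J3  (only one effort-in slot at J3)
b4 stroke at J1  (prefer integral on C1)
b0 stroke at J2  (closing 1-jn rule on J1)
b2 stroke at R1  (0-jn J2 has e-setter on 0)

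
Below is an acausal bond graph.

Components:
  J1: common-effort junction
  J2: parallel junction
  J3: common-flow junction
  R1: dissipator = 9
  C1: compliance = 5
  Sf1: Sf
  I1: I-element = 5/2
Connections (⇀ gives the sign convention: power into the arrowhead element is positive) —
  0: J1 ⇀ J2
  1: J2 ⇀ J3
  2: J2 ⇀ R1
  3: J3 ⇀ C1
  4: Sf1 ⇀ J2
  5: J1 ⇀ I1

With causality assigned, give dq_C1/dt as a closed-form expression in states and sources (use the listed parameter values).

β4 stroke→Sf1  (Sf1 (Sf) sets flow on bond)
β3 stroke→J3  (C1 outputs effort q/C1)
β1 stroke→J2  (J3: last free bond brings flow in)
β0 stroke→J1  (0-jn J2 has e-setter on 1)
β2 stroke→R1  (0-jn J2 has e-setter on 1)
β5 stroke→I1  (J1: bond 0 brought effort, rest push out)

dq_C1/dt = F_Sf1 - 2*p_I1/5 - q_C1/45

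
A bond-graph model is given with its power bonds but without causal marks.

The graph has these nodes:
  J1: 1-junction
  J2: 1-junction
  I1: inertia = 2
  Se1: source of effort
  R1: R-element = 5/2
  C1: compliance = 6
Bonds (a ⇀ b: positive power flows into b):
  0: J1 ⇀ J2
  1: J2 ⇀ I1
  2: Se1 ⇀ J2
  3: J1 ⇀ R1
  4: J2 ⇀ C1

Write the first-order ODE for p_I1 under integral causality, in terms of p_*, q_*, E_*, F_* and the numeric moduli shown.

β2 stroke at J2  (source Se1 imposes e)
β1 stroke at I1  (I1: I, integral causality)
β0 stroke at J2  (J2: bond 1 brought flow, rest push out)
β4 stroke at J2  (J2: bond 1 brought flow, rest push out)
β3 stroke at J1  (1-jn J1 has f-setter on 0)

dp_I1/dt = E_Se1 - 5*p_I1/4 - q_C1/6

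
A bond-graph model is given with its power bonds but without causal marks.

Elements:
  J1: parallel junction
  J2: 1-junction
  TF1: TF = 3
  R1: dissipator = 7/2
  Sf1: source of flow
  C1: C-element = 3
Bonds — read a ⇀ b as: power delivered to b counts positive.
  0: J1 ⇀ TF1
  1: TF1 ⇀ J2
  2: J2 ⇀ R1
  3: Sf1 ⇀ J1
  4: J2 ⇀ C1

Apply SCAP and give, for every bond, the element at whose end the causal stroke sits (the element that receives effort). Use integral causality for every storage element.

bond 0 |J1
bond 1 |TF1
bond 2 |J2
bond 3 |Sf1
bond 4 |J2

#3 stroke at Sf1  (source Sf1 imposes f)
#0 stroke at J1  (J1 needs exactly one e-in)
#1 stroke at TF1  (TF1 one-in-one-out from 0)
#2 stroke at J2  (common-f at J2 fixed by 1)
#4 stroke at J2  (J2: bond 1 brought flow, rest push out)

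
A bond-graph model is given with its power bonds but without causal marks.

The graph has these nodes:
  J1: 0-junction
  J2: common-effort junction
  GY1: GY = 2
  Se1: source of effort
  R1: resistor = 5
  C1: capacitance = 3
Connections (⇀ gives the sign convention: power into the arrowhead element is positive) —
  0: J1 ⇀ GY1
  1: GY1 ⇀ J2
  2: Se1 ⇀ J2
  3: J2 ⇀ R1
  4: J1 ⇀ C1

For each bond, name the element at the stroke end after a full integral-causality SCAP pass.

#0 |GY1
#1 |GY1
#2 |J2
#3 |R1
#4 |J1

b2 stroke→J2  (Se1 (Se) sets effort on bond)
b1 stroke→GY1  (J2: bond 2 brought effort, rest push out)
b3 stroke→R1  (common-e at J2 fixed by 2)
b0 stroke→GY1  (GY GY1: same side as bond 1)
b4 stroke→J1  (J1: last free bond brings effort in)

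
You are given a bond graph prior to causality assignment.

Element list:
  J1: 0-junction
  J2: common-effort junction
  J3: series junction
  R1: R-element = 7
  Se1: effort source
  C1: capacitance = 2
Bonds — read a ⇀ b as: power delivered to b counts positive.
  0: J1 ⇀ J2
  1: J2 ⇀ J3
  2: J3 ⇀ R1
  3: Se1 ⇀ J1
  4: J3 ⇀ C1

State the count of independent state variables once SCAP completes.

bond 3 stroke at J1  (Se1: effort source, stroke at far end)
bond 0 stroke at J2  (J1: bond 3 brought effort, rest push out)
bond 1 stroke at J3  (J2 effort already set via bond 0)
bond 4 stroke at J3  (C1 integral (e out))
bond 2 stroke at R1  (J3: last free bond brings flow in)

1  (C1 all integral)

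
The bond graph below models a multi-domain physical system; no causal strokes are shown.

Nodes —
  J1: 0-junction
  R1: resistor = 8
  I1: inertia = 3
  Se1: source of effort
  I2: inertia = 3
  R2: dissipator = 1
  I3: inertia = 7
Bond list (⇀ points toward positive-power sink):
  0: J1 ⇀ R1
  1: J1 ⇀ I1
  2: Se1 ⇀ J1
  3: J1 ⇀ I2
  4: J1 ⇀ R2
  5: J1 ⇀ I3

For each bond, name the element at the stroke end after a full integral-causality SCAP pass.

b0 stroke at R1
b1 stroke at I1
b2 stroke at J1
b3 stroke at I2
b4 stroke at R2
b5 stroke at I3

#2 stroke at J1  (Se1 fixes effort; stroke away)
#0 stroke at R1  (J1 effort already set via bond 2)
#1 stroke at I1  (0-jn J1 has e-setter on 2)
#3 stroke at I2  (common-e at J1 fixed by 2)
#4 stroke at R2  (J1: bond 2 brought effort, rest push out)
#5 stroke at I3  (J1: bond 2 brought effort, rest push out)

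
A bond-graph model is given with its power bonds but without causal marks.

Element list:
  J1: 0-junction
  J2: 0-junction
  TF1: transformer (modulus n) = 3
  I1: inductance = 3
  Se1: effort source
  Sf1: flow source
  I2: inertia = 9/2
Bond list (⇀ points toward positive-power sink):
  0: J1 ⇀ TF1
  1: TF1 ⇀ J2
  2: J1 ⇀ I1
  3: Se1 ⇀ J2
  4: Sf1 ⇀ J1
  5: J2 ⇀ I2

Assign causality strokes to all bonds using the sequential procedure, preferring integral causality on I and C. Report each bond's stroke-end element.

β3 →J2  (Se1 (Se) sets effort on bond)
β4 →Sf1  (Sf1 fixes flow; stroke at Sf1)
β1 →TF1  (J2 effort already set via bond 3)
β5 →I2  (common-e at J2 fixed by 3)
β0 →J1  (TF1: transformer flips bond 1)
β2 →I1  (J1: bond 0 brought effort, rest push out)

β0 stroke at J1
β1 stroke at TF1
β2 stroke at I1
β3 stroke at J2
β4 stroke at Sf1
β5 stroke at I2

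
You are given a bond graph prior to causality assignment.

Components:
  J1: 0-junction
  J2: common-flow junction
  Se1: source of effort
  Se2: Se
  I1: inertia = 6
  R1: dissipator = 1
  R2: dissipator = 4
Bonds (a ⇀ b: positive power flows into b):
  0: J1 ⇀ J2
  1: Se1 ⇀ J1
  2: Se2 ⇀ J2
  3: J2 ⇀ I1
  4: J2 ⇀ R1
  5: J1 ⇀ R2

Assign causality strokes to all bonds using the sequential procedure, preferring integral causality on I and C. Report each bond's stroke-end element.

bond 0 stroke at J2
bond 1 stroke at J1
bond 2 stroke at J2
bond 3 stroke at I1
bond 4 stroke at J2
bond 5 stroke at R2

b1 stroke at J1  (Se1 fixes effort; stroke away)
b2 stroke at J2  (Se2: effort source, stroke at far end)
b0 stroke at J2  (J1: bond 1 brought effort, rest push out)
b5 stroke at R2  (common-e at J1 fixed by 1)
b3 stroke at I1  (prefer integral on I1)
b4 stroke at J2  (common-f at J2 fixed by 3)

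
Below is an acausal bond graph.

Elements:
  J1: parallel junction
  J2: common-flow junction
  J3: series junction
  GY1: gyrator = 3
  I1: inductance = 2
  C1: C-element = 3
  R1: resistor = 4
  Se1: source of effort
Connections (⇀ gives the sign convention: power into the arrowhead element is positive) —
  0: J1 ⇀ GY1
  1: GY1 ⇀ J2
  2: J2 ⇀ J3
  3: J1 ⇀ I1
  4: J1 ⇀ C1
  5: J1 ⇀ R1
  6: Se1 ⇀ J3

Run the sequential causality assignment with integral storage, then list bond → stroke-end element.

#6 →J3  (Se1 (Se) sets effort on bond)
#2 →J2  (J3: last free bond brings flow in)
#1 →GY1  (J2: last free bond brings flow in)
#0 →GY1  (GY1 both-in/both-out from 1)
#3 →I1  (I1 outputs flow p/I1)
#4 →J1  (C1: C, integral causality)
#5 →R1  (common-e at J1 fixed by 4)

b0 stroke at GY1
b1 stroke at GY1
b2 stroke at J2
b3 stroke at I1
b4 stroke at J1
b5 stroke at R1
b6 stroke at J3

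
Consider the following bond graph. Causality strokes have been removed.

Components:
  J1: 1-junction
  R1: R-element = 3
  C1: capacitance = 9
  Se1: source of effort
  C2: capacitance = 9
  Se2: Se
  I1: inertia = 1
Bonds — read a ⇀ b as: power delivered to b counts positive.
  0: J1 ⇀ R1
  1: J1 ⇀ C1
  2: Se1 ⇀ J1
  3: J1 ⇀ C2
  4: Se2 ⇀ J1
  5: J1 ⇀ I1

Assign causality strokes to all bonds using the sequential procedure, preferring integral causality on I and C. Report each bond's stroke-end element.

bond 0 →J1
bond 1 →J1
bond 2 →J1
bond 3 →J1
bond 4 →J1
bond 5 →I1

#2 stroke→J1  (Se1: effort source, stroke at far end)
#4 stroke→J1  (Se2: effort source, stroke at far end)
#1 stroke→J1  (prefer integral on C1)
#3 stroke→J1  (C2: C, integral causality)
#5 stroke→I1  (prefer integral on I1)
#0 stroke→J1  (common-f at J1 fixed by 5)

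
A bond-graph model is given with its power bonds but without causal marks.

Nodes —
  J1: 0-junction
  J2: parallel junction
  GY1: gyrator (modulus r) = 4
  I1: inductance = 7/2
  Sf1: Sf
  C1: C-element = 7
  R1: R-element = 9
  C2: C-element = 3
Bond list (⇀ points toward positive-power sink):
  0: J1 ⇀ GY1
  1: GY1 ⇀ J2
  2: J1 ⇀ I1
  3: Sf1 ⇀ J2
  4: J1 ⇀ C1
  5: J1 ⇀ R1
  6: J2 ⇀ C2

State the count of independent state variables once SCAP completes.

3  (C1, C2, I1 all integral)

b3 stroke at Sf1  (Sf1 fixes flow; stroke at Sf1)
b2 stroke at I1  (I1: I, integral causality)
b4 stroke at J1  (C1: C, integral causality)
b0 stroke at GY1  (J1: bond 4 brought effort, rest push out)
b5 stroke at R1  (J1: bond 4 brought effort, rest push out)
b1 stroke at GY1  (GY GY1: same side as bond 0)
b6 stroke at J2  (closing 0-jn rule on J2)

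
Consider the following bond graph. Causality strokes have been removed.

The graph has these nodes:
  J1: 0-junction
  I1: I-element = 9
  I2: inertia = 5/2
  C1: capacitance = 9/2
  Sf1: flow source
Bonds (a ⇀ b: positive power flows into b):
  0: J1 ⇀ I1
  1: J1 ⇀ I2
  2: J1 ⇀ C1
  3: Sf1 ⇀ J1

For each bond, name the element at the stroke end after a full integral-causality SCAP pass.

#0 stroke→I1
#1 stroke→I2
#2 stroke→J1
#3 stroke→Sf1

#3 stroke at Sf1  (Sf1 (Sf) sets flow on bond)
#0 stroke at I1  (I1 integral (f out))
#1 stroke at I2  (I2: I, integral causality)
#2 stroke at J1  (J1 needs exactly one e-in)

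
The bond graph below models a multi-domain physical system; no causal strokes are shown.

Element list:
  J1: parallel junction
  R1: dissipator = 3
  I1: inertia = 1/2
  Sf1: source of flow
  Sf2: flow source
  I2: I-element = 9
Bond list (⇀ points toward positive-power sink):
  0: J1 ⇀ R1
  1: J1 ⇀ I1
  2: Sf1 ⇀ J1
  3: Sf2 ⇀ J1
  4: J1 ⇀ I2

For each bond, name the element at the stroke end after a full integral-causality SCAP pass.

#2 →Sf1  (Sf1 (Sf) sets flow on bond)
#3 →Sf2  (source Sf2 imposes f)
#1 →I1  (I1: I, integral causality)
#4 →I2  (prefer integral on I2)
#0 →J1  (J1 needs exactly one e-in)

b0 |J1
b1 |I1
b2 |Sf1
b3 |Sf2
b4 |I2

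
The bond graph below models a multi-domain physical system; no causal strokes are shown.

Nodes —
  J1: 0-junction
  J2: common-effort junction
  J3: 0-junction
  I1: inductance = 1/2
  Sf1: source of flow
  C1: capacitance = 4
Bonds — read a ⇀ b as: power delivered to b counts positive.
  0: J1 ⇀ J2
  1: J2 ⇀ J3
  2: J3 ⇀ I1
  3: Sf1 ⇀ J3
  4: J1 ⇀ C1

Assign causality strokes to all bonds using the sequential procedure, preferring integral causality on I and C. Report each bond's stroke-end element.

b0 |J2
b1 |J3
b2 |I1
b3 |Sf1
b4 |J1

bond 3 |Sf1  (Sf1 fixes flow; stroke at Sf1)
bond 2 |I1  (I1 integral (f out))
bond 1 |J3  (only one effort-in slot at J3)
bond 0 |J2  (J2 needs exactly one e-in)
bond 4 |J1  (closing 0-jn rule on J1)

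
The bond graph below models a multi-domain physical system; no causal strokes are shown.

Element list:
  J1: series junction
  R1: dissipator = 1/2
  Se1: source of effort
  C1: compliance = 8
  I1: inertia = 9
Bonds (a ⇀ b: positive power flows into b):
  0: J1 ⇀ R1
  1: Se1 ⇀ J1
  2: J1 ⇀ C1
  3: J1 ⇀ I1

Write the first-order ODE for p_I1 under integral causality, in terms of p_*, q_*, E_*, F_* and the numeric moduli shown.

bond 1 →J1  (Se1: effort source, stroke at far end)
bond 2 →J1  (C1 integral (e out))
bond 3 →I1  (I1 outputs flow p/I1)
bond 0 →J1  (J1: bond 3 brought flow, rest push out)

dp_I1/dt = E_Se1 - p_I1/18 - q_C1/8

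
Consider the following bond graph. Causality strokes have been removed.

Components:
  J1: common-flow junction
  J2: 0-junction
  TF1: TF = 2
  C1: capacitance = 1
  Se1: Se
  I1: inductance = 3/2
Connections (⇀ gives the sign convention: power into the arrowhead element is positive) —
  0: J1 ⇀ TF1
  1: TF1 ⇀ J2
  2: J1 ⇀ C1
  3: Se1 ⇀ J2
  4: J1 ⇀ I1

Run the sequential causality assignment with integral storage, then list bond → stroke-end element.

bond 0 →J1
bond 1 →TF1
bond 2 →J1
bond 3 →J2
bond 4 →I1

#3 |J2  (Se1 (Se) sets effort on bond)
#1 |TF1  (common-e at J2 fixed by 3)
#0 |J1  (TF1: transformer flips bond 1)
#2 |J1  (C1: C, integral causality)
#4 |I1  (only one flow-in slot at J1)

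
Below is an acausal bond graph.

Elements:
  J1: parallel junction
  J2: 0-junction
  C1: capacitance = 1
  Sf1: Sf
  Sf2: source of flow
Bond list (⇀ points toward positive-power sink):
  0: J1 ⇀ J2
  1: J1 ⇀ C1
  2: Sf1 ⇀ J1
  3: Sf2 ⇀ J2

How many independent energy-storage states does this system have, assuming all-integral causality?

β2 →Sf1  (Sf1: flow source, stroke at near end)
β3 →Sf2  (source Sf2 imposes f)
β0 →J2  (only one effort-in slot at J2)
β1 →J1  (only one effort-in slot at J1)

1  (C1 all integral)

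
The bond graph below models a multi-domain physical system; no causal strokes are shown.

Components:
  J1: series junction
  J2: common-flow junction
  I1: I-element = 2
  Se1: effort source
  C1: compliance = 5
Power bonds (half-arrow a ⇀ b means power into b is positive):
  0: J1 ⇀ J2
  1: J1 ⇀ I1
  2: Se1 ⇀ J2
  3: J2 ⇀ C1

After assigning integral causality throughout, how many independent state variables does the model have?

β2 stroke→J2  (Se1: effort source, stroke at far end)
β1 stroke→I1  (I1: I, integral causality)
β0 stroke→J1  (common-f at J1 fixed by 1)
β3 stroke→J2  (common-f at J2 fixed by 0)

2  (C1, I1 all integral)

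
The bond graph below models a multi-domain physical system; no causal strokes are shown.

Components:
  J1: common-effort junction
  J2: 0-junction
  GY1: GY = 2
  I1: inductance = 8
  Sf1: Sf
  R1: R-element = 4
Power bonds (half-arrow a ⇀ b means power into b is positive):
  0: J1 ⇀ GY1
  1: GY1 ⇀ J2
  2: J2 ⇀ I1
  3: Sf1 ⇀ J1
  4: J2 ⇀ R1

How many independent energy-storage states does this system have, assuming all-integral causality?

1  (I1 all integral)

bond 3 →Sf1  (Sf1: flow source, stroke at near end)
bond 0 →J1  (J1 needs exactly one e-in)
bond 1 →J2  (GY1 both-in/both-out from 0)
bond 2 →I1  (common-e at J2 fixed by 1)
bond 4 →R1  (0-jn J2 has e-setter on 1)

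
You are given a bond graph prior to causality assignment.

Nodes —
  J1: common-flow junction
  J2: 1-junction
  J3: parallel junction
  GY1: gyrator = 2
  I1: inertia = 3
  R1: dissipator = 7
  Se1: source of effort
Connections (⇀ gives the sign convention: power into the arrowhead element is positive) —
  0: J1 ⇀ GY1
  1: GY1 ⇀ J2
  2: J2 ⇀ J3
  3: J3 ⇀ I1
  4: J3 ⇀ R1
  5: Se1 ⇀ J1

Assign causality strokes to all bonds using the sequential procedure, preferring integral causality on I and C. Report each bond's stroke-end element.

#0 →GY1
#1 →GY1
#2 →J2
#3 →I1
#4 →J3
#5 →J1

#5 stroke→J1  (Se1 fixes effort; stroke away)
#0 stroke→GY1  (only one flow-in slot at J1)
#1 stroke→GY1  (GY1 both-in/both-out from 0)
#2 stroke→J2  (1-jn J2 has f-setter on 1)
#3 stroke→I1  (I1 integral (f out))
#4 stroke→J3  (J3: last free bond brings effort in)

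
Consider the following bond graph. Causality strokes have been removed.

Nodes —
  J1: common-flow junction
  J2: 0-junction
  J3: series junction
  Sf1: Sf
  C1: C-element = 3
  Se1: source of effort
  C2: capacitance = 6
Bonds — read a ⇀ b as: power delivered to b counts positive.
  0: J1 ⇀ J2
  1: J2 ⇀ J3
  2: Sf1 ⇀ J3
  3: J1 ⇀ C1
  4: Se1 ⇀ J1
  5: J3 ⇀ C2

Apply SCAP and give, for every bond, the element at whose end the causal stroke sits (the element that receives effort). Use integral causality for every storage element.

bond 0 stroke at J2
bond 1 stroke at J3
bond 2 stroke at Sf1
bond 3 stroke at J1
bond 4 stroke at J1
bond 5 stroke at J3

b2 |Sf1  (Sf1: flow source, stroke at near end)
b4 |J1  (Se1 fixes effort; stroke away)
b1 |J3  (common-f at J3 fixed by 2)
b5 |J3  (1-jn J3 has f-setter on 2)
b0 |J2  (closing 0-jn rule on J2)
b3 |J1  (J1: bond 0 brought flow, rest push out)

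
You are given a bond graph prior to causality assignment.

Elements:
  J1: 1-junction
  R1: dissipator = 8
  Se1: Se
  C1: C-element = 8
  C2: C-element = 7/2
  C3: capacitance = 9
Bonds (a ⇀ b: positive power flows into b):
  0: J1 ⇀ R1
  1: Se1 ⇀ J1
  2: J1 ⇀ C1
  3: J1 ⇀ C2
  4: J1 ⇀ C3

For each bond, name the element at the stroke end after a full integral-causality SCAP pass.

bond 0 →R1
bond 1 →J1
bond 2 →J1
bond 3 →J1
bond 4 →J1

#1 →J1  (Se1: effort source, stroke at far end)
#2 →J1  (C1 outputs effort q/C1)
#3 →J1  (C2 outputs effort q/C2)
#4 →J1  (prefer integral on C3)
#0 →R1  (only one flow-in slot at J1)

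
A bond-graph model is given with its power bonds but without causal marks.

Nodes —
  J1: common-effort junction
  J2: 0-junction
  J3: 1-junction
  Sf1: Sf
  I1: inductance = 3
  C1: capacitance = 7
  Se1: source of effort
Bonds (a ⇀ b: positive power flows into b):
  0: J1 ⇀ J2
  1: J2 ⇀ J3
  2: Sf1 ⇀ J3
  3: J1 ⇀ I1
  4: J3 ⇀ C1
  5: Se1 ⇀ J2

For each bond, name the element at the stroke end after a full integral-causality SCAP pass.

#0 stroke→J1
#1 stroke→J3
#2 stroke→Sf1
#3 stroke→I1
#4 stroke→J3
#5 stroke→J2

#2 →Sf1  (Sf1 (Sf) sets flow on bond)
#5 →J2  (Se1 (Se) sets effort on bond)
#0 →J1  (J2 effort already set via bond 5)
#1 →J3  (common-e at J2 fixed by 5)
#4 →J3  (common-f at J3 fixed by 2)
#3 →I1  (0-jn J1 has e-setter on 0)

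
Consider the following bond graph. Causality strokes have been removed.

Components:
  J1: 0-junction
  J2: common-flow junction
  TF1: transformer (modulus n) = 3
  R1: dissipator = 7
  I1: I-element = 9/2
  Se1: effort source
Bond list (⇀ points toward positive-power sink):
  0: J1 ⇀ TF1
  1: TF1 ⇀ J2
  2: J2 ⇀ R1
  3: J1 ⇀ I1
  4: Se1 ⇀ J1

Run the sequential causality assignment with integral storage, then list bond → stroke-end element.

#0 stroke→TF1
#1 stroke→J2
#2 stroke→R1
#3 stroke→I1
#4 stroke→J1

#4 stroke at J1  (Se1: effort source, stroke at far end)
#0 stroke at TF1  (J1 effort already set via bond 4)
#3 stroke at I1  (common-e at J1 fixed by 4)
#1 stroke at J2  (TF TF1: opposite of bond 0)
#2 stroke at R1  (only one flow-in slot at J2)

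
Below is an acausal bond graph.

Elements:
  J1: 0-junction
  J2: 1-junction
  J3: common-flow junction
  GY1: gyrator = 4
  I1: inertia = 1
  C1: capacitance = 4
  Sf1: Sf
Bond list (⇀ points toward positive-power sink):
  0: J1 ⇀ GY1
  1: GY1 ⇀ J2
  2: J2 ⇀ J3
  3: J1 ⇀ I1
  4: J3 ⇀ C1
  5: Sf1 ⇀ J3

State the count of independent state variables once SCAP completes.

bond 5 |Sf1  (Sf1: flow source, stroke at near end)
bond 2 |J3  (common-f at J3 fixed by 5)
bond 4 |J3  (common-f at J3 fixed by 5)
bond 1 |J2  (common-f at J2 fixed by 2)
bond 0 |J1  (through GY1, causality inverts; strokes same side of GY1)
bond 3 |I1  (0-jn J1 has e-setter on 0)

2  (C1, I1 all integral)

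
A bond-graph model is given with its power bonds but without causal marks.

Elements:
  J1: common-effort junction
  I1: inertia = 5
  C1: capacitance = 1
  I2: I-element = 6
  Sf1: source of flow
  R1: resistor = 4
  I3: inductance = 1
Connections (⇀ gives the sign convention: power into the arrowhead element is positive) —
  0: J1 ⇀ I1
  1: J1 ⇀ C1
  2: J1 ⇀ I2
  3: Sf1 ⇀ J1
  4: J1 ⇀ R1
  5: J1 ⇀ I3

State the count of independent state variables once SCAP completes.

4  (C1, I1, I2, I3 all integral)

bond 3 →Sf1  (source Sf1 imposes f)
bond 0 →I1  (prefer integral on I1)
bond 1 →J1  (C1 integral (e out))
bond 2 →I2  (J1 effort already set via bond 1)
bond 4 →R1  (common-e at J1 fixed by 1)
bond 5 →I3  (J1 effort already set via bond 1)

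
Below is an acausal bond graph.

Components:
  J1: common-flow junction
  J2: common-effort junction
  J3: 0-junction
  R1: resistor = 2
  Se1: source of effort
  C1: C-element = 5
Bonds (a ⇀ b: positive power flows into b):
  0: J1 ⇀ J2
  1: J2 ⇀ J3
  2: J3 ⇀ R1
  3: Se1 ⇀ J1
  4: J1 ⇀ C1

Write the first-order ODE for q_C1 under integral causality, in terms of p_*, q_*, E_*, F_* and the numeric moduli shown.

dq_C1/dt = E_Se1/2 - q_C1/10

b3 |J1  (source Se1 imposes e)
b4 |J1  (prefer integral on C1)
b0 |J2  (only one flow-in slot at J1)
b1 |J3  (common-e at J2 fixed by 0)
b2 |R1  (0-jn J3 has e-setter on 1)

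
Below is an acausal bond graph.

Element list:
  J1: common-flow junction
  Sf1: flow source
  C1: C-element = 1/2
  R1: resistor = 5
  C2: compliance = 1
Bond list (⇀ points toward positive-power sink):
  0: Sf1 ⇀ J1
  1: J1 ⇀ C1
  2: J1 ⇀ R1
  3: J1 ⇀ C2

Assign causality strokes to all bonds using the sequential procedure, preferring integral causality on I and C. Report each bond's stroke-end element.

#0 →Sf1  (Sf1 fixes flow; stroke at Sf1)
#1 →J1  (common-f at J1 fixed by 0)
#2 →J1  (J1 flow already set via bond 0)
#3 →J1  (1-jn J1 has f-setter on 0)

b0 stroke at Sf1
b1 stroke at J1
b2 stroke at J1
b3 stroke at J1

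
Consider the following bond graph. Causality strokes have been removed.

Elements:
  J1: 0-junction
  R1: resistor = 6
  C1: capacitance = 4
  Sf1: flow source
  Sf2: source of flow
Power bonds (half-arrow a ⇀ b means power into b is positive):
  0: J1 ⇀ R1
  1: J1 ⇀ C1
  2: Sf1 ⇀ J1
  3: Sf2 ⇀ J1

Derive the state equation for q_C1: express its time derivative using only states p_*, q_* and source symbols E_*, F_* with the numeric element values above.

bond 2 stroke at Sf1  (source Sf1 imposes f)
bond 3 stroke at Sf2  (Sf2: flow source, stroke at near end)
bond 1 stroke at J1  (C1 outputs effort q/C1)
bond 0 stroke at R1  (J1: bond 1 brought effort, rest push out)

dq_C1/dt = F_Sf1 + F_Sf2 - q_C1/24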